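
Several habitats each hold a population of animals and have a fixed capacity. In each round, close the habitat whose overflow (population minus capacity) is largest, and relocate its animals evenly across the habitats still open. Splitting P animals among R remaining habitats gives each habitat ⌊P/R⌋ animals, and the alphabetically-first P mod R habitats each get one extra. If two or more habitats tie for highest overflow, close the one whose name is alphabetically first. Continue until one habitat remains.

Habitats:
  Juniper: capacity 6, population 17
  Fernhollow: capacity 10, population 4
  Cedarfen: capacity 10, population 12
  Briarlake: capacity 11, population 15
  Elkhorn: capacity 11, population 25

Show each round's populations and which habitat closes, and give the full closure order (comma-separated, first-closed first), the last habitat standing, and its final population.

Round 1: Briarlake=15 Cedarfen=12 Elkhorn=25 Fernhollow=4 Juniper=17 → close Elkhorn (overflow 14)
  25÷4 = 6 each, +1 to first 1
Round 2: Briarlake=22 Cedarfen=18 Fernhollow=10 Juniper=23 → close Juniper (overflow 17)
  23÷3 = 7 each, +1 to first 2
Round 3: Briarlake=30 Cedarfen=26 Fernhollow=17 → close Briarlake (overflow 19)
  30÷2 = 15 each, +1 to first 0
Round 4: Cedarfen=41 Fernhollow=32 → close Cedarfen (overflow 31)
  41÷1 = 41 each, +1 to first 0

Closure order: Elkhorn, Juniper, Briarlake, Cedarfen
Last habitat: Fernhollow with 73 animals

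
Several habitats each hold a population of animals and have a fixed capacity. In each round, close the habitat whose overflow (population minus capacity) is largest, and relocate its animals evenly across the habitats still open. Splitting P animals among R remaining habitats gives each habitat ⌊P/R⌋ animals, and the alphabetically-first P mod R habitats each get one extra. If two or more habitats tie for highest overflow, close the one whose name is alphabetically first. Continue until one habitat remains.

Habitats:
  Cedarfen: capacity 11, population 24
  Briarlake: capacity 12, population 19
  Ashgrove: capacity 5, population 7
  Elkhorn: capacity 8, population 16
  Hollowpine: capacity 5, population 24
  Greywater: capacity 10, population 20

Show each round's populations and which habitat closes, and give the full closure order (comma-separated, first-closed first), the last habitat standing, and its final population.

Round 1: Ashgrove=7 Briarlake=19 Cedarfen=24 Elkhorn=16 Greywater=20 Hollowpine=24 → close Hollowpine (overflow 19)
  24÷5 = 4 each, +1 to first 4
Round 2: Ashgrove=12 Briarlake=24 Cedarfen=29 Elkhorn=21 Greywater=24 → close Cedarfen (overflow 18)
  29÷4 = 7 each, +1 to first 1
Round 3: Ashgrove=20 Briarlake=31 Elkhorn=28 Greywater=31 → close Greywater (overflow 21)
  31÷3 = 10 each, +1 to first 1
Round 4: Ashgrove=31 Briarlake=41 Elkhorn=38 → close Elkhorn (overflow 30)
  38÷2 = 19 each, +1 to first 0
Round 5: Ashgrove=50 Briarlake=60 → close Briarlake (overflow 48)
  60÷1 = 60 each, +1 to first 0

Closure order: Hollowpine, Cedarfen, Greywater, Elkhorn, Briarlake
Last habitat: Ashgrove with 110 animals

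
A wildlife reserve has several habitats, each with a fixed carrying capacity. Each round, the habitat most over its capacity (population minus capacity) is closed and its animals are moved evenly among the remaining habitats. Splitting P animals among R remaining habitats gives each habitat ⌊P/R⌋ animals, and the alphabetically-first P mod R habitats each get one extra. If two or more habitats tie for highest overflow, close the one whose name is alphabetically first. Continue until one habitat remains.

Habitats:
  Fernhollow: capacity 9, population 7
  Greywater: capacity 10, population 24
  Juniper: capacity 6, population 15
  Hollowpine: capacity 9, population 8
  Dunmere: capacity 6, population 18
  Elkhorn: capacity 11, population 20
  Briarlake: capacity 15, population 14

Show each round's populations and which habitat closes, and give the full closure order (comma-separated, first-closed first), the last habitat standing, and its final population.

Closure order: Greywater, Dunmere, Elkhorn, Juniper, Briarlake, Fernhollow
Last habitat: Hollowpine with 106 animals

Round 1: Briarlake=14 Dunmere=18 Elkhorn=20 Fernhollow=7 Greywater=24 Hollowpine=8 Juniper=15 → close Greywater (overflow 14)
  24÷6 = 4 each, +1 to first 0
Round 2: Briarlake=18 Dunmere=22 Elkhorn=24 Fernhollow=11 Hollowpine=12 Juniper=19 → close Dunmere (overflow 16)
  22÷5 = 4 each, +1 to first 2
Round 3: Briarlake=23 Elkhorn=29 Fernhollow=15 Hollowpine=16 Juniper=23 → close Elkhorn (overflow 18)
  29÷4 = 7 each, +1 to first 1
Round 4: Briarlake=31 Fernhollow=22 Hollowpine=23 Juniper=30 → close Juniper (overflow 24)
  30÷3 = 10 each, +1 to first 0
Round 5: Briarlake=41 Fernhollow=32 Hollowpine=33 → close Briarlake (overflow 26)
  41÷2 = 20 each, +1 to first 1
Round 6: Fernhollow=53 Hollowpine=53 → close Fernhollow (overflow 44)
  53÷1 = 53 each, +1 to first 0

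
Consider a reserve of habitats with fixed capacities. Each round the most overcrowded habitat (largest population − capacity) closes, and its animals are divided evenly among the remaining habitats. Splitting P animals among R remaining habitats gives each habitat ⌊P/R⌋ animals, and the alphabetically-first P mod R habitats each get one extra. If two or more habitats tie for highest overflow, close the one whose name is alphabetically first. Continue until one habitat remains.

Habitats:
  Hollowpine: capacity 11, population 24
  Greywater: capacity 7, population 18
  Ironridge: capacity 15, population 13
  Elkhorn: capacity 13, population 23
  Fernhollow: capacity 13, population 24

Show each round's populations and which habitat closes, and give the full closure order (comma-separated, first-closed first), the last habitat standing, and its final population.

Round 1: Elkhorn=23 Fernhollow=24 Greywater=18 Hollowpine=24 Ironridge=13 → close Hollowpine (overflow 13)
  24÷4 = 6 each, +1 to first 0
Round 2: Elkhorn=29 Fernhollow=30 Greywater=24 Ironridge=19 → close Fernhollow (overflow 17)
  30÷3 = 10 each, +1 to first 0
Round 3: Elkhorn=39 Greywater=34 Ironridge=29 → close Greywater (overflow 27)
  34÷2 = 17 each, +1 to first 0
Round 4: Elkhorn=56 Ironridge=46 → close Elkhorn (overflow 43)
  56÷1 = 56 each, +1 to first 0

Closure order: Hollowpine, Fernhollow, Greywater, Elkhorn
Last habitat: Ironridge with 102 animals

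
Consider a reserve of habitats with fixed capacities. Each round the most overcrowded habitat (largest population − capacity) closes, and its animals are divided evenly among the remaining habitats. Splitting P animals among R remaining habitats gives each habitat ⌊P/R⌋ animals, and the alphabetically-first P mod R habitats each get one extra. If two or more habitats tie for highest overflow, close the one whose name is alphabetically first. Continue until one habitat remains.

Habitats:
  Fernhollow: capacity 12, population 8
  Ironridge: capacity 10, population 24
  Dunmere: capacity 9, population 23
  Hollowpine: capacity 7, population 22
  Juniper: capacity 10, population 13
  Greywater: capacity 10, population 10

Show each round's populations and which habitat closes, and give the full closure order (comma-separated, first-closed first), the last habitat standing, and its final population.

Round 1: Dunmere=23 Fernhollow=8 Greywater=10 Hollowpine=22 Ironridge=24 Juniper=13 → close Hollowpine (overflow 15)
  22÷5 = 4 each, +1 to first 2
Round 2: Dunmere=28 Fernhollow=13 Greywater=14 Ironridge=28 Juniper=17 → close Dunmere (overflow 19)
  28÷4 = 7 each, +1 to first 0
Round 3: Fernhollow=20 Greywater=21 Ironridge=35 Juniper=24 → close Ironridge (overflow 25)
  35÷3 = 11 each, +1 to first 2
Round 4: Fernhollow=32 Greywater=33 Juniper=35 → close Juniper (overflow 25)
  35÷2 = 17 each, +1 to first 1
Round 5: Fernhollow=50 Greywater=50 → close Greywater (overflow 40)
  50÷1 = 50 each, +1 to first 0

Closure order: Hollowpine, Dunmere, Ironridge, Juniper, Greywater
Last habitat: Fernhollow with 100 animals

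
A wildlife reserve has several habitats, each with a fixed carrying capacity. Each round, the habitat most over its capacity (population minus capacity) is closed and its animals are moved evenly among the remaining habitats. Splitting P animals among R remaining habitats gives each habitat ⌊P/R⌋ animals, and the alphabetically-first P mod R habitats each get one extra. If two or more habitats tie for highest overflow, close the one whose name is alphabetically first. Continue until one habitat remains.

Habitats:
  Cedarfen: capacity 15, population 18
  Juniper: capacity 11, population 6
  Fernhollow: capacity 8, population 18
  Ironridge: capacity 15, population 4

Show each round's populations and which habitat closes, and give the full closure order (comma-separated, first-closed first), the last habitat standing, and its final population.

Round 1: Cedarfen=18 Fernhollow=18 Ironridge=4 Juniper=6 → close Fernhollow (overflow 10)
  18÷3 = 6 each, +1 to first 0
Round 2: Cedarfen=24 Ironridge=10 Juniper=12 → close Cedarfen (overflow 9)
  24÷2 = 12 each, +1 to first 0
Round 3: Ironridge=22 Juniper=24 → close Juniper (overflow 13)
  24÷1 = 24 each, +1 to first 0

Closure order: Fernhollow, Cedarfen, Juniper
Last habitat: Ironridge with 46 animals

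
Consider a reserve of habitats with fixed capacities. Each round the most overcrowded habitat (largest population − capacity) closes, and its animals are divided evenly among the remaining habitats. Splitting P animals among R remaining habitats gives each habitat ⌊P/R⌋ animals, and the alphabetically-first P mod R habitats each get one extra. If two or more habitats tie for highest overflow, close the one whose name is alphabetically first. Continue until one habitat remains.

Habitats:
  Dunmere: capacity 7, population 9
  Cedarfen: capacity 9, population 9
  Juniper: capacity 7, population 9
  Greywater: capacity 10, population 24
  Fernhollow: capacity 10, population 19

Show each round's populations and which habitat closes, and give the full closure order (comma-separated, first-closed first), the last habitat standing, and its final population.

Round 1: Cedarfen=9 Dunmere=9 Fernhollow=19 Greywater=24 Juniper=9 → close Greywater (overflow 14)
  24÷4 = 6 each, +1 to first 0
Round 2: Cedarfen=15 Dunmere=15 Fernhollow=25 Juniper=15 → close Fernhollow (overflow 15)
  25÷3 = 8 each, +1 to first 1
Round 3: Cedarfen=24 Dunmere=23 Juniper=23 → close Dunmere (overflow 16)
  23÷2 = 11 each, +1 to first 1
Round 4: Cedarfen=36 Juniper=34 → close Cedarfen (overflow 27)
  36÷1 = 36 each, +1 to first 0

Closure order: Greywater, Fernhollow, Dunmere, Cedarfen
Last habitat: Juniper with 70 animals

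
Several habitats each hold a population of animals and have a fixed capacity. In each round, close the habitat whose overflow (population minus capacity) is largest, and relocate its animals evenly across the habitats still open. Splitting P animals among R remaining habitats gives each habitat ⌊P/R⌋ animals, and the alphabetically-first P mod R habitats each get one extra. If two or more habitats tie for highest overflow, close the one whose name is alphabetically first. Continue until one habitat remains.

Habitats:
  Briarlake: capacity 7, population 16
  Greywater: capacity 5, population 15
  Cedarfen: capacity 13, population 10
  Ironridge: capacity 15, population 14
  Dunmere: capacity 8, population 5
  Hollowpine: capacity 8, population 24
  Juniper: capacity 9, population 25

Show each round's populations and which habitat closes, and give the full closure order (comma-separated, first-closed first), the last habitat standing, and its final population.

Closure order: Hollowpine, Juniper, Greywater, Briarlake, Ironridge, Cedarfen
Last habitat: Dunmere with 109 animals

Round 1: Briarlake=16 Cedarfen=10 Dunmere=5 Greywater=15 Hollowpine=24 Ironridge=14 Juniper=25 → close Hollowpine (overflow 16)
  24÷6 = 4 each, +1 to first 0
Round 2: Briarlake=20 Cedarfen=14 Dunmere=9 Greywater=19 Ironridge=18 Juniper=29 → close Juniper (overflow 20)
  29÷5 = 5 each, +1 to first 4
Round 3: Briarlake=26 Cedarfen=20 Dunmere=15 Greywater=25 Ironridge=23 → close Greywater (overflow 20)
  25÷4 = 6 each, +1 to first 1
Round 4: Briarlake=33 Cedarfen=26 Dunmere=21 Ironridge=29 → close Briarlake (overflow 26)
  33÷3 = 11 each, +1 to first 0
Round 5: Cedarfen=37 Dunmere=32 Ironridge=40 → close Ironridge (overflow 25)
  40÷2 = 20 each, +1 to first 0
Round 6: Cedarfen=57 Dunmere=52 → close Cedarfen (overflow 44)
  57÷1 = 57 each, +1 to first 0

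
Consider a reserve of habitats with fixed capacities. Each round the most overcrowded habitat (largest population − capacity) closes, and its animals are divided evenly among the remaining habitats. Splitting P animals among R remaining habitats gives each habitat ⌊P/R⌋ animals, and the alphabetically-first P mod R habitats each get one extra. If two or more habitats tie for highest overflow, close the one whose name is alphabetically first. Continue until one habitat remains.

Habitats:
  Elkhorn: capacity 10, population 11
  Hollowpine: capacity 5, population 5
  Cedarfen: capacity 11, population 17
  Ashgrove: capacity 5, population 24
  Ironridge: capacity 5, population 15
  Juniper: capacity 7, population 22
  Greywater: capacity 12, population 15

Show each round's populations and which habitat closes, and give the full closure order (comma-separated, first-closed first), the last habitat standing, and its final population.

Round 1: Ashgrove=24 Cedarfen=17 Elkhorn=11 Greywater=15 Hollowpine=5 Ironridge=15 Juniper=22 → close Ashgrove (overflow 19)
  24÷6 = 4 each, +1 to first 0
Round 2: Cedarfen=21 Elkhorn=15 Greywater=19 Hollowpine=9 Ironridge=19 Juniper=26 → close Juniper (overflow 19)
  26÷5 = 5 each, +1 to first 1
Round 3: Cedarfen=27 Elkhorn=20 Greywater=24 Hollowpine=14 Ironridge=24 → close Ironridge (overflow 19)
  24÷4 = 6 each, +1 to first 0
Round 4: Cedarfen=33 Elkhorn=26 Greywater=30 Hollowpine=20 → close Cedarfen (overflow 22)
  33÷3 = 11 each, +1 to first 0
Round 5: Elkhorn=37 Greywater=41 Hollowpine=31 → close Greywater (overflow 29)
  41÷2 = 20 each, +1 to first 1
Round 6: Elkhorn=58 Hollowpine=51 → close Elkhorn (overflow 48)
  58÷1 = 58 each, +1 to first 0

Closure order: Ashgrove, Juniper, Ironridge, Cedarfen, Greywater, Elkhorn
Last habitat: Hollowpine with 109 animals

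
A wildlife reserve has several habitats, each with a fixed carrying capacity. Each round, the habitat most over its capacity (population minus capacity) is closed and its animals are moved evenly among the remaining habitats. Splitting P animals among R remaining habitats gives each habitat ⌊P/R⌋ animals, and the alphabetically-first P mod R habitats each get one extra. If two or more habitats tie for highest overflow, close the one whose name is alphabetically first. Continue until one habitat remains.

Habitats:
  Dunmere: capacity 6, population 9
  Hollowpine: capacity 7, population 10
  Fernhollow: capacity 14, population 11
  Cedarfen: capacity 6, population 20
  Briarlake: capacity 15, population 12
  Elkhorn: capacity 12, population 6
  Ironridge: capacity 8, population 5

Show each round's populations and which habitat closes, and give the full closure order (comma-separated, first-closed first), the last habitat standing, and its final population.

Round 1: Briarlake=12 Cedarfen=20 Dunmere=9 Elkhorn=6 Fernhollow=11 Hollowpine=10 Ironridge=5 → close Cedarfen (overflow 14)
  20÷6 = 3 each, +1 to first 2
Round 2: Briarlake=16 Dunmere=13 Elkhorn=9 Fernhollow=14 Hollowpine=13 Ironridge=8 → close Dunmere (overflow 7)
  13÷5 = 2 each, +1 to first 3
Round 3: Briarlake=19 Elkhorn=12 Fernhollow=17 Hollowpine=15 Ironridge=10 → close Hollowpine (overflow 8)
  15÷4 = 3 each, +1 to first 3
Round 4: Briarlake=23 Elkhorn=16 Fernhollow=21 Ironridge=13 → close Briarlake (overflow 8)
  23÷3 = 7 each, +1 to first 2
Round 5: Elkhorn=24 Fernhollow=29 Ironridge=20 → close Fernhollow (overflow 15)
  29÷2 = 14 each, +1 to first 1
Round 6: Elkhorn=39 Ironridge=34 → close Elkhorn (overflow 27)
  39÷1 = 39 each, +1 to first 0

Closure order: Cedarfen, Dunmere, Hollowpine, Briarlake, Fernhollow, Elkhorn
Last habitat: Ironridge with 73 animals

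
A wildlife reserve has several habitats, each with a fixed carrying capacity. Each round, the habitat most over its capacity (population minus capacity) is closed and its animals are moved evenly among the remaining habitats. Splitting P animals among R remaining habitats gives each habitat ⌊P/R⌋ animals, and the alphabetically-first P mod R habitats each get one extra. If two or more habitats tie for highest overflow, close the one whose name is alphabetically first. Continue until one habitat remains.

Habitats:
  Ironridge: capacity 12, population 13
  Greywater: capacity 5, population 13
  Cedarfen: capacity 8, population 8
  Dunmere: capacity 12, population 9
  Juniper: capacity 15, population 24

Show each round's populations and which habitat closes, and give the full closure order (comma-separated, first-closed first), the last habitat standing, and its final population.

Closure order: Juniper, Greywater, Cedarfen, Ironridge
Last habitat: Dunmere with 67 animals

Round 1: Cedarfen=8 Dunmere=9 Greywater=13 Ironridge=13 Juniper=24 → close Juniper (overflow 9)
  24÷4 = 6 each, +1 to first 0
Round 2: Cedarfen=14 Dunmere=15 Greywater=19 Ironridge=19 → close Greywater (overflow 14)
  19÷3 = 6 each, +1 to first 1
Round 3: Cedarfen=21 Dunmere=21 Ironridge=25 → close Cedarfen (overflow 13)
  21÷2 = 10 each, +1 to first 1
Round 4: Dunmere=32 Ironridge=35 → close Ironridge (overflow 23)
  35÷1 = 35 each, +1 to first 0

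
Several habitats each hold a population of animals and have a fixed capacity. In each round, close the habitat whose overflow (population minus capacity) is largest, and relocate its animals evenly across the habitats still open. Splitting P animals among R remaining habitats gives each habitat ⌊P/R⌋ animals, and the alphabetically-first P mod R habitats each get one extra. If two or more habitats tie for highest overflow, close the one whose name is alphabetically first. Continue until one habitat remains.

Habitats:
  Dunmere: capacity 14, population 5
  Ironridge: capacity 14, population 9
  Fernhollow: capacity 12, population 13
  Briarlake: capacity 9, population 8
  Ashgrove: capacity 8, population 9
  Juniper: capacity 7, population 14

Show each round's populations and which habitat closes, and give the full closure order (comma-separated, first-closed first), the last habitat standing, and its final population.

Round 1: Ashgrove=9 Briarlake=8 Dunmere=5 Fernhollow=13 Ironridge=9 Juniper=14 → close Juniper (overflow 7)
  14÷5 = 2 each, +1 to first 4
Round 2: Ashgrove=12 Briarlake=11 Dunmere=8 Fernhollow=16 Ironridge=11 → close Ashgrove (overflow 4)
  12÷4 = 3 each, +1 to first 0
Round 3: Briarlake=14 Dunmere=11 Fernhollow=19 Ironridge=14 → close Fernhollow (overflow 7)
  19÷3 = 6 each, +1 to first 1
Round 4: Briarlake=21 Dunmere=17 Ironridge=20 → close Briarlake (overflow 12)
  21÷2 = 10 each, +1 to first 1
Round 5: Dunmere=28 Ironridge=30 → close Ironridge (overflow 16)
  30÷1 = 30 each, +1 to first 0

Closure order: Juniper, Ashgrove, Fernhollow, Briarlake, Ironridge
Last habitat: Dunmere with 58 animals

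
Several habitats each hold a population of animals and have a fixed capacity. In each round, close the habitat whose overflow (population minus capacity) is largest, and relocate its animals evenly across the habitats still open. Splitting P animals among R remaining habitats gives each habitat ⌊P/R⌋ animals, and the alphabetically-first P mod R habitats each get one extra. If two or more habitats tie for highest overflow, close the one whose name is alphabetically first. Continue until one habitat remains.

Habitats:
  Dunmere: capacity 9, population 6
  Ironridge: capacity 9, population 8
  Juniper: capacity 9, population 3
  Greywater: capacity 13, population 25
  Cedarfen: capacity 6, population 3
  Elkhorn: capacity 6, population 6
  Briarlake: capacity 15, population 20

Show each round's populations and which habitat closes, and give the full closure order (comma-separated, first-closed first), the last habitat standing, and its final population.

Round 1: Briarlake=20 Cedarfen=3 Dunmere=6 Elkhorn=6 Greywater=25 Ironridge=8 Juniper=3 → close Greywater (overflow 12)
  25÷6 = 4 each, +1 to first 1
Round 2: Briarlake=25 Cedarfen=7 Dunmere=10 Elkhorn=10 Ironridge=12 Juniper=7 → close Briarlake (overflow 10)
  25÷5 = 5 each, +1 to first 0
Round 3: Cedarfen=12 Dunmere=15 Elkhorn=15 Ironridge=17 Juniper=12 → close Elkhorn (overflow 9)
  15÷4 = 3 each, +1 to first 3
Round 4: Cedarfen=16 Dunmere=19 Ironridge=21 Juniper=15 → close Ironridge (overflow 12)
  21÷3 = 7 each, +1 to first 0
Round 5: Cedarfen=23 Dunmere=26 Juniper=22 → close Cedarfen (overflow 17)
  23÷2 = 11 each, +1 to first 1
Round 6: Dunmere=38 Juniper=33 → close Dunmere (overflow 29)
  38÷1 = 38 each, +1 to first 0

Closure order: Greywater, Briarlake, Elkhorn, Ironridge, Cedarfen, Dunmere
Last habitat: Juniper with 71 animals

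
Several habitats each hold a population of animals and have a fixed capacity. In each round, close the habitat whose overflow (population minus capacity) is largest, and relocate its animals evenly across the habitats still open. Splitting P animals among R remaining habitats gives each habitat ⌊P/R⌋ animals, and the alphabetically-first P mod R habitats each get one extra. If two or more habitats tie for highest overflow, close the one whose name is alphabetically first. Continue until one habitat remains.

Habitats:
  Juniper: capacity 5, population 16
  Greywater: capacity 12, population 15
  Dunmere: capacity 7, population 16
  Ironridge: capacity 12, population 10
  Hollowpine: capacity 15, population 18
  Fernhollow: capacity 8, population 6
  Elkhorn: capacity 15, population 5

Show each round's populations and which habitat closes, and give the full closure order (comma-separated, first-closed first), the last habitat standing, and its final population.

Closure order: Juniper, Dunmere, Greywater, Hollowpine, Fernhollow, Ironridge
Last habitat: Elkhorn with 86 animals

Round 1: Dunmere=16 Elkhorn=5 Fernhollow=6 Greywater=15 Hollowpine=18 Ironridge=10 Juniper=16 → close Juniper (overflow 11)
  16÷6 = 2 each, +1 to first 4
Round 2: Dunmere=19 Elkhorn=8 Fernhollow=9 Greywater=18 Hollowpine=20 Ironridge=12 → close Dunmere (overflow 12)
  19÷5 = 3 each, +1 to first 4
Round 3: Elkhorn=12 Fernhollow=13 Greywater=22 Hollowpine=24 Ironridge=15 → close Greywater (overflow 10)
  22÷4 = 5 each, +1 to first 2
Round 4: Elkhorn=18 Fernhollow=19 Hollowpine=29 Ironridge=20 → close Hollowpine (overflow 14)
  29÷3 = 9 each, +1 to first 2
Round 5: Elkhorn=28 Fernhollow=29 Ironridge=29 → close Fernhollow (overflow 21)
  29÷2 = 14 each, +1 to first 1
Round 6: Elkhorn=43 Ironridge=43 → close Ironridge (overflow 31)
  43÷1 = 43 each, +1 to first 0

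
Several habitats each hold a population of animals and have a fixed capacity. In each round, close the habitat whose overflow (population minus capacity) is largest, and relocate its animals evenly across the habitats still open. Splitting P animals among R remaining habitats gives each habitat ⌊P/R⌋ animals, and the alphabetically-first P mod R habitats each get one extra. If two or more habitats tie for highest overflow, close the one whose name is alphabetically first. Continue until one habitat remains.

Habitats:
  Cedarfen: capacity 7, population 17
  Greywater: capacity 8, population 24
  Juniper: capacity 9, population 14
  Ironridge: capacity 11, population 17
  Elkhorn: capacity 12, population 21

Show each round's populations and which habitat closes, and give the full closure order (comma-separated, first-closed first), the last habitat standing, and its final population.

Round 1: Cedarfen=17 Elkhorn=21 Greywater=24 Ironridge=17 Juniper=14 → close Greywater (overflow 16)
  24÷4 = 6 each, +1 to first 0
Round 2: Cedarfen=23 Elkhorn=27 Ironridge=23 Juniper=20 → close Cedarfen (overflow 16)
  23÷3 = 7 each, +1 to first 2
Round 3: Elkhorn=35 Ironridge=31 Juniper=27 → close Elkhorn (overflow 23)
  35÷2 = 17 each, +1 to first 1
Round 4: Ironridge=49 Juniper=44 → close Ironridge (overflow 38)
  49÷1 = 49 each, +1 to first 0

Closure order: Greywater, Cedarfen, Elkhorn, Ironridge
Last habitat: Juniper with 93 animals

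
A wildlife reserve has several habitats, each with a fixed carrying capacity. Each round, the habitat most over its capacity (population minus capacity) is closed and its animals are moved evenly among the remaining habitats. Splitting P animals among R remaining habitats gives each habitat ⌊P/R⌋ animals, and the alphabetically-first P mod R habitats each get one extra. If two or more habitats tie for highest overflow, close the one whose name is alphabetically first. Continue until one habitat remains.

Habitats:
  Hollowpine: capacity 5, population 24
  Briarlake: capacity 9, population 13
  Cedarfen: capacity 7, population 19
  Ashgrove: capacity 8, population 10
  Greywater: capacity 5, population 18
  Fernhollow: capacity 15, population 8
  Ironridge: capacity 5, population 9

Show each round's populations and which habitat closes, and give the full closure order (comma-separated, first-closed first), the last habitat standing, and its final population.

Closure order: Hollowpine, Greywater, Cedarfen, Briarlake, Ashgrove, Ironridge
Last habitat: Fernhollow with 101 animals

Round 1: Ashgrove=10 Briarlake=13 Cedarfen=19 Fernhollow=8 Greywater=18 Hollowpine=24 Ironridge=9 → close Hollowpine (overflow 19)
  24÷6 = 4 each, +1 to first 0
Round 2: Ashgrove=14 Briarlake=17 Cedarfen=23 Fernhollow=12 Greywater=22 Ironridge=13 → close Greywater (overflow 17)
  22÷5 = 4 each, +1 to first 2
Round 3: Ashgrove=19 Briarlake=22 Cedarfen=27 Fernhollow=16 Ironridge=17 → close Cedarfen (overflow 20)
  27÷4 = 6 each, +1 to first 3
Round 4: Ashgrove=26 Briarlake=29 Fernhollow=23 Ironridge=23 → close Briarlake (overflow 20)
  29÷3 = 9 each, +1 to first 2
Round 5: Ashgrove=36 Fernhollow=33 Ironridge=32 → close Ashgrove (overflow 28)
  36÷2 = 18 each, +1 to first 0
Round 6: Fernhollow=51 Ironridge=50 → close Ironridge (overflow 45)
  50÷1 = 50 each, +1 to first 0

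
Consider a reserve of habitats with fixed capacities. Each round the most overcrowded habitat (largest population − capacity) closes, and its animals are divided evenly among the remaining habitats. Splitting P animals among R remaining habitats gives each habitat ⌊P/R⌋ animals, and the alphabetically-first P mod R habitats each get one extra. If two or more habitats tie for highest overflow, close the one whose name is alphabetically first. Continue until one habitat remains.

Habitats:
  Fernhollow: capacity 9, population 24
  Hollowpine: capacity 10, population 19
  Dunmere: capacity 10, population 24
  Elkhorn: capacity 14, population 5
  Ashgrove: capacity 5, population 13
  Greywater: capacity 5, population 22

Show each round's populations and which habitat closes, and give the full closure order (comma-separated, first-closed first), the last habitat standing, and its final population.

Round 1: Ashgrove=13 Dunmere=24 Elkhorn=5 Fernhollow=24 Greywater=22 Hollowpine=19 → close Greywater (overflow 17)
  22÷5 = 4 each, +1 to first 2
Round 2: Ashgrove=18 Dunmere=29 Elkhorn=9 Fernhollow=28 Hollowpine=23 → close Dunmere (overflow 19)
  29÷4 = 7 each, +1 to first 1
Round 3: Ashgrove=26 Elkhorn=16 Fernhollow=35 Hollowpine=30 → close Fernhollow (overflow 26)
  35÷3 = 11 each, +1 to first 2
Round 4: Ashgrove=38 Elkhorn=28 Hollowpine=41 → close Ashgrove (overflow 33)
  38÷2 = 19 each, +1 to first 0
Round 5: Elkhorn=47 Hollowpine=60 → close Hollowpine (overflow 50)
  60÷1 = 60 each, +1 to first 0

Closure order: Greywater, Dunmere, Fernhollow, Ashgrove, Hollowpine
Last habitat: Elkhorn with 107 animals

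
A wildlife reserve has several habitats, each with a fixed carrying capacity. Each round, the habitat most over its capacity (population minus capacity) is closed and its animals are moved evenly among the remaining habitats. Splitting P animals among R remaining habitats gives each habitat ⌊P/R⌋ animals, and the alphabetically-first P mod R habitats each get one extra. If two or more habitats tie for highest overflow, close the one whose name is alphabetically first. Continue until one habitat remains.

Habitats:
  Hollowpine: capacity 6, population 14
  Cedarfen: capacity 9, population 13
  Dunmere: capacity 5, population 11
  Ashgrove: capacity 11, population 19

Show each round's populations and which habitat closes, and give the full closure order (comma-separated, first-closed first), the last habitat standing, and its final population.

Round 1: Ashgrove=19 Cedarfen=13 Dunmere=11 Hollowpine=14 → close Ashgrove (overflow 8)
  19÷3 = 6 each, +1 to first 1
Round 2: Cedarfen=20 Dunmere=17 Hollowpine=20 → close Hollowpine (overflow 14)
  20÷2 = 10 each, +1 to first 0
Round 3: Cedarfen=30 Dunmere=27 → close Dunmere (overflow 22)
  27÷1 = 27 each, +1 to first 0

Closure order: Ashgrove, Hollowpine, Dunmere
Last habitat: Cedarfen with 57 animals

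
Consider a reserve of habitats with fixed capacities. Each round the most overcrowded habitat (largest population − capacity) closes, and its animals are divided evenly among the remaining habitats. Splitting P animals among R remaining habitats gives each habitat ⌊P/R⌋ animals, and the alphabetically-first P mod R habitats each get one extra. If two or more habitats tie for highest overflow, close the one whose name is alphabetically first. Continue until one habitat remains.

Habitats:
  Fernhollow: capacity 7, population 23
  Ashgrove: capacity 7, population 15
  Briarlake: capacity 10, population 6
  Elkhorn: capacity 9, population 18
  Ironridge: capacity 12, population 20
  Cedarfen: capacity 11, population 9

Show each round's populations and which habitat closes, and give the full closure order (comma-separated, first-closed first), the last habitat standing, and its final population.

Closure order: Fernhollow, Ashgrove, Elkhorn, Ironridge, Cedarfen
Last habitat: Briarlake with 91 animals

Round 1: Ashgrove=15 Briarlake=6 Cedarfen=9 Elkhorn=18 Fernhollow=23 Ironridge=20 → close Fernhollow (overflow 16)
  23÷5 = 4 each, +1 to first 3
Round 2: Ashgrove=20 Briarlake=11 Cedarfen=14 Elkhorn=22 Ironridge=24 → close Ashgrove (overflow 13)
  20÷4 = 5 each, +1 to first 0
Round 3: Briarlake=16 Cedarfen=19 Elkhorn=27 Ironridge=29 → close Elkhorn (overflow 18)
  27÷3 = 9 each, +1 to first 0
Round 4: Briarlake=25 Cedarfen=28 Ironridge=38 → close Ironridge (overflow 26)
  38÷2 = 19 each, +1 to first 0
Round 5: Briarlake=44 Cedarfen=47 → close Cedarfen (overflow 36)
  47÷1 = 47 each, +1 to first 0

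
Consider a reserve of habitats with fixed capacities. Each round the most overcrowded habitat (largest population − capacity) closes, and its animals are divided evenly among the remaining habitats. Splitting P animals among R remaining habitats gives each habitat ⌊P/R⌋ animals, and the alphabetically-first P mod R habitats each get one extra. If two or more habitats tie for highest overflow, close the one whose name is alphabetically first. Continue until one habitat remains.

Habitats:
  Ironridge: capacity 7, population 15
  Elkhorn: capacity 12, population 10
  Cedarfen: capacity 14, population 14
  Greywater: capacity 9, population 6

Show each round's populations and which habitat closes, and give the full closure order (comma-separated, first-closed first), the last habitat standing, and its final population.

Closure order: Ironridge, Cedarfen, Elkhorn
Last habitat: Greywater with 45 animals

Round 1: Cedarfen=14 Elkhorn=10 Greywater=6 Ironridge=15 → close Ironridge (overflow 8)
  15÷3 = 5 each, +1 to first 0
Round 2: Cedarfen=19 Elkhorn=15 Greywater=11 → close Cedarfen (overflow 5)
  19÷2 = 9 each, +1 to first 1
Round 3: Elkhorn=25 Greywater=20 → close Elkhorn (overflow 13)
  25÷1 = 25 each, +1 to first 0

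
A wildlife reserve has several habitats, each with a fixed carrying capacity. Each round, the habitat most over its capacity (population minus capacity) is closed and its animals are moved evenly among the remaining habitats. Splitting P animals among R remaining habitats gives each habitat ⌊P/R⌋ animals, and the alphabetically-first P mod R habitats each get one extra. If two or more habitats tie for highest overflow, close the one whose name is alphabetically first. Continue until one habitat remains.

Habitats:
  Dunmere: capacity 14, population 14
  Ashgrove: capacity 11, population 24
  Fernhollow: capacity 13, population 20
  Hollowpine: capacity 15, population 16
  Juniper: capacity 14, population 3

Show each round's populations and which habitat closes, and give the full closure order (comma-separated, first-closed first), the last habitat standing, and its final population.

Closure order: Ashgrove, Fernhollow, Hollowpine, Dunmere
Last habitat: Juniper with 77 animals

Round 1: Ashgrove=24 Dunmere=14 Fernhollow=20 Hollowpine=16 Juniper=3 → close Ashgrove (overflow 13)
  24÷4 = 6 each, +1 to first 0
Round 2: Dunmere=20 Fernhollow=26 Hollowpine=22 Juniper=9 → close Fernhollow (overflow 13)
  26÷3 = 8 each, +1 to first 2
Round 3: Dunmere=29 Hollowpine=31 Juniper=17 → close Hollowpine (overflow 16)
  31÷2 = 15 each, +1 to first 1
Round 4: Dunmere=45 Juniper=32 → close Dunmere (overflow 31)
  45÷1 = 45 each, +1 to first 0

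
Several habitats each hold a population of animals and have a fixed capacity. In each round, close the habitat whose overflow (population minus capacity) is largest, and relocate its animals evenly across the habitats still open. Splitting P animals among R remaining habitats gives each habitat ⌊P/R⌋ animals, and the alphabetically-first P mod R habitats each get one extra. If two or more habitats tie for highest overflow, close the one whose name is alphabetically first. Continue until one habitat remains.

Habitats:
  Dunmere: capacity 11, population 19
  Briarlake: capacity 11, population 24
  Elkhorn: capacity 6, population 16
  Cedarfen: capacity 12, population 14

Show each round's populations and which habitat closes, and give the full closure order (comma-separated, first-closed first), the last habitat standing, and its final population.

Closure order: Briarlake, Elkhorn, Dunmere
Last habitat: Cedarfen with 73 animals

Round 1: Briarlake=24 Cedarfen=14 Dunmere=19 Elkhorn=16 → close Briarlake (overflow 13)
  24÷3 = 8 each, +1 to first 0
Round 2: Cedarfen=22 Dunmere=27 Elkhorn=24 → close Elkhorn (overflow 18)
  24÷2 = 12 each, +1 to first 0
Round 3: Cedarfen=34 Dunmere=39 → close Dunmere (overflow 28)
  39÷1 = 39 each, +1 to first 0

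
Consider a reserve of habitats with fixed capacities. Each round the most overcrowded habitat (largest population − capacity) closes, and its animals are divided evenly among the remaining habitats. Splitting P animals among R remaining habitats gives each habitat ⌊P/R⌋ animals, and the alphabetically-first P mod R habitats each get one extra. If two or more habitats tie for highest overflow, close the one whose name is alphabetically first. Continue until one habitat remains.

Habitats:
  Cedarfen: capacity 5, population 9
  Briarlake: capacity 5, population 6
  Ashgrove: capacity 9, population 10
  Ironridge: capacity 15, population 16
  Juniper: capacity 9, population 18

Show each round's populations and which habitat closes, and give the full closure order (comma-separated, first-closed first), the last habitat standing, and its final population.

Closure order: Juniper, Cedarfen, Ashgrove, Briarlake
Last habitat: Ironridge with 59 animals

Round 1: Ashgrove=10 Briarlake=6 Cedarfen=9 Ironridge=16 Juniper=18 → close Juniper (overflow 9)
  18÷4 = 4 each, +1 to first 2
Round 2: Ashgrove=15 Briarlake=11 Cedarfen=13 Ironridge=20 → close Cedarfen (overflow 8)
  13÷3 = 4 each, +1 to first 1
Round 3: Ashgrove=20 Briarlake=15 Ironridge=24 → close Ashgrove (overflow 11)
  20÷2 = 10 each, +1 to first 0
Round 4: Briarlake=25 Ironridge=34 → close Briarlake (overflow 20)
  25÷1 = 25 each, +1 to first 0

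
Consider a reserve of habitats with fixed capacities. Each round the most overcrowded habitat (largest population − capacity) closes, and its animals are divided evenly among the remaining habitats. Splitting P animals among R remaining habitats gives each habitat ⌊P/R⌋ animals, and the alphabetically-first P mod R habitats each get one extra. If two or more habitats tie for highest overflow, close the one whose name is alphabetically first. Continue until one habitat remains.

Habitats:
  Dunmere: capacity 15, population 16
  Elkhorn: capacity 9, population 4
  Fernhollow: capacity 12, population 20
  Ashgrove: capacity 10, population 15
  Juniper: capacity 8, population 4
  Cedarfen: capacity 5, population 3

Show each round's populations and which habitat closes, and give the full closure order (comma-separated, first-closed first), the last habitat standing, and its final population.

Round 1: Ashgrove=15 Cedarfen=3 Dunmere=16 Elkhorn=4 Fernhollow=20 Juniper=4 → close Fernhollow (overflow 8)
  20÷5 = 4 each, +1 to first 0
Round 2: Ashgrove=19 Cedarfen=7 Dunmere=20 Elkhorn=8 Juniper=8 → close Ashgrove (overflow 9)
  19÷4 = 4 each, +1 to first 3
Round 3: Cedarfen=12 Dunmere=25 Elkhorn=13 Juniper=12 → close Dunmere (overflow 10)
  25÷3 = 8 each, +1 to first 1
Round 4: Cedarfen=21 Elkhorn=21 Juniper=20 → close Cedarfen (overflow 16)
  21÷2 = 10 each, +1 to first 1
Round 5: Elkhorn=32 Juniper=30 → close Elkhorn (overflow 23)
  32÷1 = 32 each, +1 to first 0

Closure order: Fernhollow, Ashgrove, Dunmere, Cedarfen, Elkhorn
Last habitat: Juniper with 62 animals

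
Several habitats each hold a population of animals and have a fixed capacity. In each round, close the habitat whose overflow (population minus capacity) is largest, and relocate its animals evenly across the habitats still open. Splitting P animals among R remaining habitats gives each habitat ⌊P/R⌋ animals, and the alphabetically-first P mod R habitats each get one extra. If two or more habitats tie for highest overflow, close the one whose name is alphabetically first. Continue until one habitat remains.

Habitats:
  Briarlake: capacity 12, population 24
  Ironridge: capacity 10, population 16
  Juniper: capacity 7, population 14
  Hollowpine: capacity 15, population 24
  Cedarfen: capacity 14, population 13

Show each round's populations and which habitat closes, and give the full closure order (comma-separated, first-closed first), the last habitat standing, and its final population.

Closure order: Briarlake, Hollowpine, Juniper, Ironridge
Last habitat: Cedarfen with 91 animals

Round 1: Briarlake=24 Cedarfen=13 Hollowpine=24 Ironridge=16 Juniper=14 → close Briarlake (overflow 12)
  24÷4 = 6 each, +1 to first 0
Round 2: Cedarfen=19 Hollowpine=30 Ironridge=22 Juniper=20 → close Hollowpine (overflow 15)
  30÷3 = 10 each, +1 to first 0
Round 3: Cedarfen=29 Ironridge=32 Juniper=30 → close Juniper (overflow 23)
  30÷2 = 15 each, +1 to first 0
Round 4: Cedarfen=44 Ironridge=47 → close Ironridge (overflow 37)
  47÷1 = 47 each, +1 to first 0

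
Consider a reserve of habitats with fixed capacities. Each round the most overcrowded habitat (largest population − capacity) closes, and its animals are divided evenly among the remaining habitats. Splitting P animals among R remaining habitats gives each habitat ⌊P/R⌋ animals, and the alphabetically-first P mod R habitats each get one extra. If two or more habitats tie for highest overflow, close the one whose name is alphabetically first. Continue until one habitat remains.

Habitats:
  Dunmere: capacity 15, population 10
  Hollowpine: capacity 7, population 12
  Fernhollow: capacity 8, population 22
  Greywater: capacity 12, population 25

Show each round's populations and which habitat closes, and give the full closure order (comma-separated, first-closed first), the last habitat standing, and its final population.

Round 1: Dunmere=10 Fernhollow=22 Greywater=25 Hollowpine=12 → close Fernhollow (overflow 14)
  22÷3 = 7 each, +1 to first 1
Round 2: Dunmere=18 Greywater=32 Hollowpine=19 → close Greywater (overflow 20)
  32÷2 = 16 each, +1 to first 0
Round 3: Dunmere=34 Hollowpine=35 → close Hollowpine (overflow 28)
  35÷1 = 35 each, +1 to first 0

Closure order: Fernhollow, Greywater, Hollowpine
Last habitat: Dunmere with 69 animals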